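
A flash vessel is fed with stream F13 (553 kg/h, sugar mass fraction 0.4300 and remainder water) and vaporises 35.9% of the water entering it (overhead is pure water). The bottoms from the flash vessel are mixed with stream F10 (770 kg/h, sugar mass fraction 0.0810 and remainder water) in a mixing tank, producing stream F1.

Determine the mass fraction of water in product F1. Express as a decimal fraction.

0.7519

Vapour removed = 0.359×0.570×553 = 113.16 kg/h; concentrate = 439.84 kg/h.
water reaching the mixer = 202.05 (from concentrate) + 770×0.919 = 909.68 kg/h.
Product flow = 439.84 + 770 = 1209.8 kg/h; water fraction = 0.7519.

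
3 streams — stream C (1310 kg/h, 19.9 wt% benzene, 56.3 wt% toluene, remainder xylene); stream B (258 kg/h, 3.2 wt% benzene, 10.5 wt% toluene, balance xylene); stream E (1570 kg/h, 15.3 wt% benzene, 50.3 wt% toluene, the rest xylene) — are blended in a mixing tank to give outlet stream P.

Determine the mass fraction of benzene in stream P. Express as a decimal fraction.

Total flow out = 1310 + 258 + 1570 = 3138 kg/h.
benzene in = 1310×0.199 + 258×0.032 + 1570×0.153 = 509.16 kg/h.
benzene mass fraction in P = 509.16/3138 = 0.162.

0.162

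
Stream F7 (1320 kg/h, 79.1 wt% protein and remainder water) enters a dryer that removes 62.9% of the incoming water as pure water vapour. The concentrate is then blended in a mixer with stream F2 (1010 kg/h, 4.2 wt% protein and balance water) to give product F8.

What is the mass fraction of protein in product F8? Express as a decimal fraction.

Vapour removed = 0.629×0.209×1320 = 173.53 kg/h; concentrate = 1146.5 kg/h.
protein reaching the mixer = 1044.1 (from concentrate) + 1010×0.042 = 1086.5 kg/h.
Product flow = 1146.5 + 1010 = 2156.5 kg/h; protein fraction = 0.5039.

0.5039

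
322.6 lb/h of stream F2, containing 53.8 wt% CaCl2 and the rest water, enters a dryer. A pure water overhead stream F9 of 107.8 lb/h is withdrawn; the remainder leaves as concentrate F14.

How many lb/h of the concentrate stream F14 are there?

Concentrate = 322.6 − 107.8 = 214.8 lb/h.

214.8 lb/h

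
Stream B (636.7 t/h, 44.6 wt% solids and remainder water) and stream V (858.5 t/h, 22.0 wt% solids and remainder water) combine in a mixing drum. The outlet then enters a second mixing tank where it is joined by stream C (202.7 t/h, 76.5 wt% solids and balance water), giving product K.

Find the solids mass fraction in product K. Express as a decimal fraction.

0.3698

Overall, product flow = 1697.9 t/h.
solids in = 636.7×0.446 + 858.5×0.220 + 202.7×0.765 = 627.9 t/h.
solids fraction in K = 0.3698.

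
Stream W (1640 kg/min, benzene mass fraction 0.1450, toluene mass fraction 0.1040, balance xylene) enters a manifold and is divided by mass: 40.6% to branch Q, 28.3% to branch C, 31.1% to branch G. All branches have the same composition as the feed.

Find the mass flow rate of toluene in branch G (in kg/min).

53.04 kg/min

Branch G total = 0.311×1640 = 510.04 kg/min.
toluene in G = 0.104×510.04 = 53.044 kg/min.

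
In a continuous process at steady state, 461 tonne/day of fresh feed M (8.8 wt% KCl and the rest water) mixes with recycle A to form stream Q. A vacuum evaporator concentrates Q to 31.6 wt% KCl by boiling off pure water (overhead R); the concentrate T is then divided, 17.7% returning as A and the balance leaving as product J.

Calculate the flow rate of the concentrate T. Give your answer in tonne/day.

156 tonne/day

Overall KCl balance (none leaves overhead): KCl in fresh feed = KCl in product, i.e. 461×0.088 = (1−0.177)·T·0.316.
T = 40.568/(0.316×0.823) = 155.99 tonne/day.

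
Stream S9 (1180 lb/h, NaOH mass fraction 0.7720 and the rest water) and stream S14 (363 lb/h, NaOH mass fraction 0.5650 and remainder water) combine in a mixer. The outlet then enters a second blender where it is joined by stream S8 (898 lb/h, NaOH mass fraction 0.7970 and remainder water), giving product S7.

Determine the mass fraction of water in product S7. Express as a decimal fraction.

0.2496

Overall, product flow = 2441 lb/h.
water in = 1180×0.228 + 363×0.435 + 898×0.203 = 609.24 lb/h.
water fraction in S7 = 0.2496.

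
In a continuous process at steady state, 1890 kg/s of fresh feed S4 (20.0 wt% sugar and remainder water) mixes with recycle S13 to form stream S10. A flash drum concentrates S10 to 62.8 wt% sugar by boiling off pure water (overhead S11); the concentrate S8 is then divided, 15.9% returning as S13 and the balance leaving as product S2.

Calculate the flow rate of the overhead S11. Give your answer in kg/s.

Overall sugar balance (none leaves overhead): sugar in fresh feed = sugar in product, i.e. 1890×0.200 = (1−0.159)·S8·0.628.
S8 = 378/(0.628×0.841) = 715.71 kg/s.
Recycle S13 = 0.159×715.71 = 113.8 kg/s.
Combined feed S10 = 1890 + 113.8 = 2003.8 kg/s.
Overhead S11 = S10 − S8 = 2003.8 − 715.71 = 1288.1 kg/s.

1288 kg/s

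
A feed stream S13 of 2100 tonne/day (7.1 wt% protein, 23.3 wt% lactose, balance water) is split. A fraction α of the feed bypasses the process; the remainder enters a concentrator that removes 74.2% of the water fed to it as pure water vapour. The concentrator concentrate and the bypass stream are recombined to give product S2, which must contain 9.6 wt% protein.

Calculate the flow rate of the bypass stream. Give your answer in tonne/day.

1041 tonne/day

All 2100×0.071 = 149.1 tonne/day of protein reaches S2, so S2 = 149.1/0.096 = 1553.1 tonne/day and vapour = 546.88 tonne/day.
The evaporator receives (1−α)·2100 of feed at 0.696 water and removes 0.742 of that water:
0.742×0.696×(1−α)×2100 = 546.88
(1−α) = 546.88/1084.5 = 0.5043;  α = 0.4957.
Bypass flow = 0.4957×2100 = 1041.1 tonne/day.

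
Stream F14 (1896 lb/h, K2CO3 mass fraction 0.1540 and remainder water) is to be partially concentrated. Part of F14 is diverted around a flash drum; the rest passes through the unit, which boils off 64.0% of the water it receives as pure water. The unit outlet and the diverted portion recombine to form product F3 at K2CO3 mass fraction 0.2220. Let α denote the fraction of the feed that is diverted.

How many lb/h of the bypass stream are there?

All 1896×0.154 = 291.98 lb/h of K2CO3 reaches F3, so F3 = 291.98/0.222 = 1315.2 lb/h and vapour = 580.76 lb/h.
The evaporator receives (1−α)·1896 of feed at 0.846 water and removes 0.640 of that water:
0.640×0.846×(1−α)×1896 = 580.76
(1−α) = 580.76/1026.6 = 0.5657;  α = 0.4343.
Bypass flow = 0.4343×1896 = 823.38 lb/h.

823.4 lb/h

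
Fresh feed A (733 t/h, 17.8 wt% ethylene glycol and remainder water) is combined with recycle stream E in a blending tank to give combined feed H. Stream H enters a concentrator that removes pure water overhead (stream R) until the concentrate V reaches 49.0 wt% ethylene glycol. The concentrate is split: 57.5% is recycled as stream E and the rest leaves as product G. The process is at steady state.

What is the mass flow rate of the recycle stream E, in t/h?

360.3 t/h

Overall ethylene glycol balance (none leaves overhead): ethylene glycol in fresh feed = ethylene glycol in product, i.e. 733×0.178 = (1−0.575)·V·0.490.
V = 130.47/(0.490×0.425) = 626.53 t/h.
Recycle E = 0.575×626.53 = 360.25 t/h.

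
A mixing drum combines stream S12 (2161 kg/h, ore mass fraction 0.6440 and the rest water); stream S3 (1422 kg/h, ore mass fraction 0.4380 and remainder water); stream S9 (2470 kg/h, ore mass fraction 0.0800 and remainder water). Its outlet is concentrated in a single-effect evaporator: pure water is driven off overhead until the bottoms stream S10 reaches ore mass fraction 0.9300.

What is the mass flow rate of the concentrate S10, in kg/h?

ore entering = 2161×0.644 + 1422×0.438 + 2470×0.080 = 2212.1 kg/h.
All ore reports to S10, so S10 = 2212.1/0.930 = 2378.6 kg/h.

2379 kg/h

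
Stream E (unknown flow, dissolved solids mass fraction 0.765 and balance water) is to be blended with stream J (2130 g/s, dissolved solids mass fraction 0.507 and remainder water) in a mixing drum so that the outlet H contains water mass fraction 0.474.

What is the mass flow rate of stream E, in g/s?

169.3 g/s

Let E be the unknown flow. Total out = 2130 + E.
water balance: 1050.1 + 0.235·E = 0.474·(2130 + E)
(0.235 − 0.474)·E = 0.474×2130 − 1050.1 = -40.47
E = -40.47 / -0.239 = 169.33 g/s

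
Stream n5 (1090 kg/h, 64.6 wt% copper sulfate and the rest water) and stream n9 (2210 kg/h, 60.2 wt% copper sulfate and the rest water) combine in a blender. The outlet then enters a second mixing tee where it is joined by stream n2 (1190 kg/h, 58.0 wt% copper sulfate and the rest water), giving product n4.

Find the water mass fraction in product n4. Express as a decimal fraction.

0.393

Overall, product flow = 4490 kg/h.
water in = 1090×0.354 + 2210×0.398 + 1190×0.420 = 1765.2 kg/h.
water fraction in n4 = 0.393.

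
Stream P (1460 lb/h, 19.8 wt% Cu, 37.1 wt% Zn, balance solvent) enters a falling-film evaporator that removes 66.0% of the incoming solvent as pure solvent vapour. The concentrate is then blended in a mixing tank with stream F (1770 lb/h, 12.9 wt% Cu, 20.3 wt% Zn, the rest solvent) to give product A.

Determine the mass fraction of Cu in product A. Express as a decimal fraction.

Vapour removed = 0.660×0.431×1460 = 415.31 lb/h; concentrate = 1044.7 lb/h.
Cu reaching the mixer = 289.08 (from concentrate) + 1770×0.129 = 517.41 lb/h.
Product flow = 1044.7 + 1770 = 2814.7 lb/h; Cu fraction = 0.184.

0.184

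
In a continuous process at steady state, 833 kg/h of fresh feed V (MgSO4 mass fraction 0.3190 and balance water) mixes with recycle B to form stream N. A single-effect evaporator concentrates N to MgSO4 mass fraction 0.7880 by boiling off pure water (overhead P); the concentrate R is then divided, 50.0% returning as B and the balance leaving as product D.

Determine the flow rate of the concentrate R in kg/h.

Overall MgSO4 balance (none leaves overhead): MgSO4 in fresh feed = MgSO4 in product, i.e. 833×0.319 = (1−0.500)·R·0.788.
R = 265.73/(0.788×0.500) = 674.43 kg/h.

674.4 kg/h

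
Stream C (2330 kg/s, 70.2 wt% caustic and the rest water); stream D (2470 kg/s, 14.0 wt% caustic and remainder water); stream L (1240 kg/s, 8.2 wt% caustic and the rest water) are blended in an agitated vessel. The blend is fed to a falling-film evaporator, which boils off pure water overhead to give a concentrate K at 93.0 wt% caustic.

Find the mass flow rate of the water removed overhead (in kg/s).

caustic entering = 2330×0.702 + 2470×0.140 + 1240×0.082 = 2083.1 kg/s.
All caustic reports to K, so K = 2083.1/0.930 = 2239.9 kg/s.
Total feed = 6040 kg/s; overhead = 6040 − 2239.9 = 3800.1 kg/s.

3800 kg/s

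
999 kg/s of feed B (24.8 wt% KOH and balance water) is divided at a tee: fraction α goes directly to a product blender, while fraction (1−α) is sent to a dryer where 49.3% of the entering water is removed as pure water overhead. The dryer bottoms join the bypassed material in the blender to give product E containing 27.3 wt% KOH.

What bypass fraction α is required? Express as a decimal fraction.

0.753

All 999×0.248 = 247.75 kg/s of KOH reaches E, so E = 247.75/0.273 = 907.52 kg/s and vapour = 91.484 kg/s.
The evaporator receives (1−α)·999 of feed at 0.752 water and removes 0.493 of that water:
0.493×0.752×(1−α)×999 = 91.484
(1−α) = 91.484/370.37 = 0.2470;  α = 0.7530.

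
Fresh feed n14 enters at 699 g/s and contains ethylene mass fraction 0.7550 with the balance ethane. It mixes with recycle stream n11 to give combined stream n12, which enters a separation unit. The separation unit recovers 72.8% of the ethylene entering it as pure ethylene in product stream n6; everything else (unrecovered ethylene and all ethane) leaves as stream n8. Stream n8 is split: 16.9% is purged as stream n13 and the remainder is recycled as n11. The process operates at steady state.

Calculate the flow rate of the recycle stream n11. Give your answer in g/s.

996.2 g/s

ethane enters only via n14 and leaves only via the purge: 699×0.245 = 0.169×(ethane in n8), and the separation unit passes all ethane, so ethane in n12 = ethane in n8 = 1013.3 g/s.
ethylene in n12: m_A = 699×0.755 + (1−0.169)·(1−0.728)·m_A, so m_A = 527.75/0.7740 = 681.87 g/s.
n8 = (1−0.728)×681.87 + 1013.3 = 1198.8 g/s.
Recycle n11 = (1−0.169)×1198.8 = 996.21 g/s.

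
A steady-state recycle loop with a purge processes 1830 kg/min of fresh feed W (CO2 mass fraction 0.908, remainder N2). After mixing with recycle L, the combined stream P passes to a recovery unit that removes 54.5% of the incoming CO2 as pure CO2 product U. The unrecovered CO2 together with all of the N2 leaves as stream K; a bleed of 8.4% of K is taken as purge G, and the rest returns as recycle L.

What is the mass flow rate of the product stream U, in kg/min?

CO2 in P: m_A = 1830×0.908 + (1−0.084)·(1−0.545)·m_A, so m_A = 1661.6/0.5832 = 2849.1 kg/min.
Product U = 0.545×2849.1 = 1552.7 kg/min.

1553 kg/min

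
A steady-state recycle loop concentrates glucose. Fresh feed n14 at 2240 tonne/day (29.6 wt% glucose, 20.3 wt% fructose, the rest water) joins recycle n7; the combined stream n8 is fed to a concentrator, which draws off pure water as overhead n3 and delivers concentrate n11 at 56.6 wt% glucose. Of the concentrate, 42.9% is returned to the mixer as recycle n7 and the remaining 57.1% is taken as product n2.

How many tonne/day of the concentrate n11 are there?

Overall glucose balance (none leaves overhead): glucose in fresh feed = glucose in product, i.e. 2240×0.296 = (1−0.429)·n11·0.566.
n11 = 663.04/(0.566×0.571) = 2051.6 tonne/day.

2052 tonne/day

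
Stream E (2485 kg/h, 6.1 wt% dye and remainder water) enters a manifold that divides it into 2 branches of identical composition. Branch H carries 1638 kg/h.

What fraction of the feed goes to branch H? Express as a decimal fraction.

0.659

Fraction to H = 1638/2485 = 0.6592.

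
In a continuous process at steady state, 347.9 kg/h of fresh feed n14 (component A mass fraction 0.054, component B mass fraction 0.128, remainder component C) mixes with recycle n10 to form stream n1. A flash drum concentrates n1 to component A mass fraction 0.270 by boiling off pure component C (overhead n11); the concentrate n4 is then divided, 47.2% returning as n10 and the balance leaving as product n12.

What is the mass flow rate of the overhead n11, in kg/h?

278.3 kg/h

Overall component A balance (none leaves overhead): component A in fresh feed = component A in product, i.e. 347.9×0.054 = (1−0.472)·n4·0.270.
n4 = 18.787/(0.270×0.528) = 131.78 kg/h.
Recycle n10 = 0.472×131.78 = 62.2 kg/h.
Combined feed n1 = 347.9 + 62.2 = 410.1 kg/h.
Overhead n11 = n1 − n4 = 410.1 − 131.78 = 278.32 kg/h.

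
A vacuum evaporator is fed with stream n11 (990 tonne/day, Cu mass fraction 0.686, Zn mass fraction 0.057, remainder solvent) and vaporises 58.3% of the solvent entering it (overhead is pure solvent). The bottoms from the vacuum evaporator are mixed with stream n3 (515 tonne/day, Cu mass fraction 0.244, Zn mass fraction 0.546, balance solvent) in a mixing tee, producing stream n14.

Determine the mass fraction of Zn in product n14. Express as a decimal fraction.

0.249

Vapour removed = 0.583×0.257×990 = 148.33 tonne/day; concentrate = 841.67 tonne/day.
Zn reaching the mixer = 56.43 (from concentrate) + 515×0.546 = 337.62 tonne/day.
Product flow = 841.67 + 515 = 1356.7 tonne/day; Zn fraction = 0.249.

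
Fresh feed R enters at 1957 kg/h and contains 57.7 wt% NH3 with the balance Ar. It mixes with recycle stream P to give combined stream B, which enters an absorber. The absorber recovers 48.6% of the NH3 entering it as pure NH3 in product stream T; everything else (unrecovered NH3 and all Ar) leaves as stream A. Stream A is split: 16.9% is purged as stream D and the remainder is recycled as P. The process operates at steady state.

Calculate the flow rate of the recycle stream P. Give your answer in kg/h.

Ar enters only via R and leaves only via the purge: 1957×0.423 = 0.169×(Ar in A), and the absorber passes all Ar, so Ar in B = Ar in A = 4898.3 kg/h.
NH3 in B: m_A = 1957×0.577 + (1−0.169)·(1−0.486)·m_A, so m_A = 1129.2/0.5729 = 1971.1 kg/h.
A = (1−0.486)×1971.1 + 4898.3 = 5911.4 kg/h.
Recycle P = (1−0.169)×5911.4 = 4912.4 kg/h.

4912 kg/h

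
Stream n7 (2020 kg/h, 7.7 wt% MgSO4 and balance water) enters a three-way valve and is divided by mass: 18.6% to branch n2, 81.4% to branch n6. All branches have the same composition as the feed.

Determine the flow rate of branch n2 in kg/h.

Branch n2 flow = 0.186×2020 = 375.72 kg/h.

375.7 kg/h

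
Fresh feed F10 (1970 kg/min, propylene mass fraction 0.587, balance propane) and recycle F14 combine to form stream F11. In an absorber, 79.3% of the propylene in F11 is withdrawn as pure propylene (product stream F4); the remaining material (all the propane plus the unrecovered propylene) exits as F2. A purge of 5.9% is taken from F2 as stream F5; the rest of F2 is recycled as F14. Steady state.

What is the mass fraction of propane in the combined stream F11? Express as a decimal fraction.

0.906

propane enters only via F10 and leaves only via the purge: 1970×0.413 = 0.059×(propane in F2), and the absorber passes all propane, so propane in F11 = propane in F2 = 13790 kg/min.
propylene in F11: m_A = 1970×0.587 + (1−0.059)·(1−0.793)·m_A, so m_A = 1156.4/0.8052 = 1436.1 kg/min.
F11 = 1436.1 + 13790 = 15226 kg/min.
propane fraction in F11 = 13790/15226 = 0.906.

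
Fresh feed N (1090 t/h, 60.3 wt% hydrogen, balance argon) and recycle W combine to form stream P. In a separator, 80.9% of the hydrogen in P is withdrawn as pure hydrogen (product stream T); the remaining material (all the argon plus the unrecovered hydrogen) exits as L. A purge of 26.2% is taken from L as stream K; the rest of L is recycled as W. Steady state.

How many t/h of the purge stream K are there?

471 t/h

argon enters only via N and leaves only via the purge: 1090×0.397 = 0.262×(argon in L), and the separator passes all argon, so argon in P = argon in L = 1651.6 t/h.
hydrogen in P: m_A = 1090×0.603 + (1−0.262)·(1−0.809)·m_A, so m_A = 657.27/0.8590 = 765.12 t/h.
L = (1−0.809)×765.12 + 1651.6 = 1797.8 t/h.
Purge K = 0.262×1797.8 = 471.02 t/h.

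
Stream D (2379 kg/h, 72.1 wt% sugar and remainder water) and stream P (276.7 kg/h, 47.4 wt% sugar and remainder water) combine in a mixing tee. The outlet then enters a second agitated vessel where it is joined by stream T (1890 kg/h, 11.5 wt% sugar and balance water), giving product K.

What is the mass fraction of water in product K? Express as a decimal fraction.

Overall, product flow = 4545.7 kg/h.
water in = 2379×0.279 + 276.7×0.526 + 1890×0.885 = 2481.9 kg/h.
water fraction in K = 0.546.

0.546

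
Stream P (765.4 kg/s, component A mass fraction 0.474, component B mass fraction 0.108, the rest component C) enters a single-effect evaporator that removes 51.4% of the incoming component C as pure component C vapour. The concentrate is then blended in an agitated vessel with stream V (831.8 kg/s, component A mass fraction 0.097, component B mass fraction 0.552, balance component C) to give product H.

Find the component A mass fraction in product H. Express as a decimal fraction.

Vapour removed = 0.514×0.418×765.4 = 164.45 kg/s; concentrate = 600.95 kg/s.
component A reaching the mixer = 362.8 (from concentrate) + 831.8×0.097 = 443.48 kg/s.
Product flow = 600.95 + 831.8 = 1432.8 kg/s; component A fraction = 0.310.

0.310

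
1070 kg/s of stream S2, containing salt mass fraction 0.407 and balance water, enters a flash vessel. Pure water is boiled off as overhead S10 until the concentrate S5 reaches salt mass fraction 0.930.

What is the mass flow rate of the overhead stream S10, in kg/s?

salt is conserved: 1070×0.407 = 435.49 kg/s all reports to the concentrate.
Concentrate = 435.49/(target fraction) = 468.27 kg/s.
Overhead = 1070 − 468.27 = 601.73 kg/s.

601.7 kg/s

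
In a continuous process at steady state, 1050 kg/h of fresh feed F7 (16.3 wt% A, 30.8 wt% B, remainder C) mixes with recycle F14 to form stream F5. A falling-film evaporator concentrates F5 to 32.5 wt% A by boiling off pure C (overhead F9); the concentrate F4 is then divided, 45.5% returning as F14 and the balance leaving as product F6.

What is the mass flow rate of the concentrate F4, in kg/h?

Overall A balance (none leaves overhead): A in fresh feed = A in product, i.e. 1050×0.163 = (1−0.455)·F4·0.325.
F4 = 171.15/(0.325×0.545) = 966.27 kg/h.

966.3 kg/h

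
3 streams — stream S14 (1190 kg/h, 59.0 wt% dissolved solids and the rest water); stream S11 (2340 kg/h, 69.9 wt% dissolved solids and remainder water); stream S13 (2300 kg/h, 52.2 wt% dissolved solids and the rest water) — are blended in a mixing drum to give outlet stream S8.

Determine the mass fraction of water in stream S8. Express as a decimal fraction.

Total flow out = 1190 + 2340 + 2300 = 5830 kg/h.
water in = 1190×0.410 + 2340×0.301 + 2300×0.478 = 2291.6 kg/h.
water mass fraction in S8 = 2291.6/5830 = 0.393.

0.393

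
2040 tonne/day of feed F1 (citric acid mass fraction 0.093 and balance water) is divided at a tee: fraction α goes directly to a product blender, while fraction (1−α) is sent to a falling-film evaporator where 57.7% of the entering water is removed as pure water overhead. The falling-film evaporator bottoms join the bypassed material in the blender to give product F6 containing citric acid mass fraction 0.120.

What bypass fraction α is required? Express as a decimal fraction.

0.570

All 2040×0.093 = 189.72 tonne/day of citric acid reaches F6, so F6 = 189.72/0.120 = 1581 tonne/day and vapour = 459 tonne/day.
The evaporator receives (1−α)·2040 of feed at 0.907 water and removes 0.577 of that water:
0.577×0.907×(1−α)×2040 = 459
(1−α) = 459/1067.6 = 0.4299;  α = 0.5701.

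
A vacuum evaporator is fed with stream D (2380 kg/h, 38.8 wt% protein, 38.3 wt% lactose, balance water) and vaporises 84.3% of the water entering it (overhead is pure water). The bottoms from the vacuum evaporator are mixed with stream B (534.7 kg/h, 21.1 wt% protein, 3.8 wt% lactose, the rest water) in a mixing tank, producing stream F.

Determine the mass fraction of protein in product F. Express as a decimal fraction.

Vapour removed = 0.843×0.229×2380 = 459.45 kg/h; concentrate = 1920.5 kg/h.
protein reaching the mixer = 923.44 (from concentrate) + 534.7×0.211 = 1036.3 kg/h.
Product flow = 1920.5 + 534.7 = 2455.2 kg/h; protein fraction = 0.422.

0.422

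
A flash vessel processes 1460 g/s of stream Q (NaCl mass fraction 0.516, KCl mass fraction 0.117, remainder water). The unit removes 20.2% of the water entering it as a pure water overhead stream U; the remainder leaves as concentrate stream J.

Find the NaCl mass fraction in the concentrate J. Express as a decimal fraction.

0.557

NaCl is not removed: 1460×0.516 = 753.36 g/s of NaCl enters J.
water entering = 1460×0.367 = 535.82 g/s; overhead removed = 0.202×535.82 = 108.24 g/s.
Concentrate = 1460 − 108.24 = 1351.8 g/s.
Mass fraction = 753.36/1351.8 = 0.557.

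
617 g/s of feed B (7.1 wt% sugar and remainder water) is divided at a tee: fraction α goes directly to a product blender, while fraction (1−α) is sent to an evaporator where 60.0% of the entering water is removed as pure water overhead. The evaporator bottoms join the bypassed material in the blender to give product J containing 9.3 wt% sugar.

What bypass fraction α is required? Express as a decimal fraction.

All 617×0.071 = 43.807 g/s of sugar reaches J, so J = 43.807/0.093 = 471.04 g/s and vapour = 145.96 g/s.
The evaporator receives (1−α)·617 of feed at 0.929 water and removes 0.600 of that water:
0.600×0.929×(1−α)×617 = 145.96
(1−α) = 145.96/343.92 = 0.4244;  α = 0.5756.

0.576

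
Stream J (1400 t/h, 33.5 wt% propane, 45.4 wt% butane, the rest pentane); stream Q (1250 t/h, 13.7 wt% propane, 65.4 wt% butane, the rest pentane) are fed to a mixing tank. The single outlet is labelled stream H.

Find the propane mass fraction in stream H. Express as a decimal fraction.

0.242

Total flow out = 1400 + 1250 = 2650 t/h.
propane in = 1400×0.335 + 1250×0.137 = 640.25 t/h.
propane mass fraction in H = 640.25/2650 = 0.242.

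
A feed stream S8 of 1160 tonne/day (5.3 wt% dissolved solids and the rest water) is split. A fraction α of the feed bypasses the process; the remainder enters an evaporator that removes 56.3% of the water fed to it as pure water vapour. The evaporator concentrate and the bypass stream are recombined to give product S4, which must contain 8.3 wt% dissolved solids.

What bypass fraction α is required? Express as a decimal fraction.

All 1160×0.053 = 61.48 tonne/day of dissolved solids reaches S4, so S4 = 61.48/0.083 = 740.72 tonne/day and vapour = 419.28 tonne/day.
The evaporator receives (1−α)·1160 of feed at 0.947 water and removes 0.563 of that water:
0.563×0.947×(1−α)×1160 = 419.28
(1−α) = 419.28/618.47 = 0.6779;  α = 0.3221.

0.322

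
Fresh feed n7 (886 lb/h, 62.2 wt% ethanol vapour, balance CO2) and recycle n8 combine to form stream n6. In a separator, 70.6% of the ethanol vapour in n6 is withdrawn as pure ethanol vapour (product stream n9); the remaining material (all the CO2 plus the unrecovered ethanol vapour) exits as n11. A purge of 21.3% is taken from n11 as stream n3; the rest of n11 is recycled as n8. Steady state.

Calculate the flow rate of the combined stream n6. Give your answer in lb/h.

2289 lb/h

CO2 enters only via n7 and leaves only via the purge: 886×0.378 = 0.213×(CO2 in n11), and the separator passes all CO2, so CO2 in n6 = CO2 in n11 = 1572.3 lb/h.
ethanol vapour in n6: m_A = 886×0.622 + (1−0.213)·(1−0.706)·m_A, so m_A = 551.09/0.7686 = 716.99 lb/h.
n6 = 716.99 + 1572.3 = 2289.3 lb/h.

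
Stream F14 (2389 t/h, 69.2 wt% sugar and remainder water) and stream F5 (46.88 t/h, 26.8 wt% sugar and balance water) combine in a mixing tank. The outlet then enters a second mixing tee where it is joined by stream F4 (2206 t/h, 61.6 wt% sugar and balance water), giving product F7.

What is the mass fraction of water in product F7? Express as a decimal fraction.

0.348

Overall, product flow = 4641.9 t/h.
water in = 2389×0.308 + 46.88×0.732 + 2206×0.384 = 1617.2 t/h.
water fraction in F7 = 0.348.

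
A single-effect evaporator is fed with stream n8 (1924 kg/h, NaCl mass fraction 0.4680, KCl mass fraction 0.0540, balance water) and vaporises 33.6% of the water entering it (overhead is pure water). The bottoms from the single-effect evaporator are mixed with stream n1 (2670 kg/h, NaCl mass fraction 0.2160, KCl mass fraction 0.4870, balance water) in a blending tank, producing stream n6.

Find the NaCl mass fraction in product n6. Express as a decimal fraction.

Vapour removed = 0.336×0.478×1924 = 309.01 kg/h; concentrate = 1615 kg/h.
NaCl reaching the mixer = 900.43 (from concentrate) + 2670×0.216 = 1477.2 kg/h.
Product flow = 1615 + 2670 = 4285 kg/h; NaCl fraction = 0.3447.

0.3447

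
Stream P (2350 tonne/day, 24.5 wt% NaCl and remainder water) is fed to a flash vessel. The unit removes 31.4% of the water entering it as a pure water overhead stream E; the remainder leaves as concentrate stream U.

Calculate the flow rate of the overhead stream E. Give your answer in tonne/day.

water entering = 2350×0.755 = 1774.2 tonne/day; overhead removed = 0.314×1774.2 = 557.11 tonne/day.

557.1 tonne/day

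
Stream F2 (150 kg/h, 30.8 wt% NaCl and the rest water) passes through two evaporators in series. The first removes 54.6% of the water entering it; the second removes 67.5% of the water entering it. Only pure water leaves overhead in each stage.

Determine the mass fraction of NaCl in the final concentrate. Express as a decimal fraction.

0.7510

water in feed = 150×0.692 = 103.8 kg/h.
After stage 1: water left = (1−0.546)×103.8 = 47.125; stream total = 93.325 kg/h.
After stage 2: water left = (1−0.675)×47.125 = 15.316; final concentrate = 61.516 kg/h.
NaCl fraction = 46.2/61.516 = 0.7510.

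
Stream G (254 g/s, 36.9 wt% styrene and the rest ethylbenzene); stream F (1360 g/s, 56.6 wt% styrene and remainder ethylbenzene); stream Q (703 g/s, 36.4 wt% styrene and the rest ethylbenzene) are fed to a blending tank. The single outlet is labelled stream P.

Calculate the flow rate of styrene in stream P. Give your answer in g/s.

1119 g/s

styrene out = styrene in = 254×0.369 + 1360×0.566 + 703×0.364 = 1119.4 g/s.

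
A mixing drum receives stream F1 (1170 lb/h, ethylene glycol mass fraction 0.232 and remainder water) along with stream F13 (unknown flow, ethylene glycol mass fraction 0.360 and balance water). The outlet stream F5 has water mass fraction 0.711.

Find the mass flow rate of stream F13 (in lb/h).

Let F13 be the unknown flow. Total out = 1170 + F13.
water balance: 898.56 + 0.640·F13 = 0.711·(1170 + F13)
(0.640 − 0.711)·F13 = 0.711×1170 − 898.56 = -66.69
F13 = -66.69 / -0.071 = 939.3 lb/h

939.3 lb/h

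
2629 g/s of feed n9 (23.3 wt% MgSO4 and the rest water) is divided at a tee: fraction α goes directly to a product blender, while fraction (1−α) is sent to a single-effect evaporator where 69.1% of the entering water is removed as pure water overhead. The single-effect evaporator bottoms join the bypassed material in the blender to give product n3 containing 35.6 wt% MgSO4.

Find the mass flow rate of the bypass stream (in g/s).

915.2 g/s

All 2629×0.233 = 612.56 g/s of MgSO4 reaches n3, so n3 = 612.56/0.356 = 1720.7 g/s and vapour = 908.33 g/s.
The evaporator receives (1−α)·2629 of feed at 0.767 water and removes 0.691 of that water:
0.691×0.767×(1−α)×2629 = 908.33
(1−α) = 908.33/1393.4 = 0.6519;  α = 0.3481.
Bypass flow = 0.3481×2629 = 915.15 g/s.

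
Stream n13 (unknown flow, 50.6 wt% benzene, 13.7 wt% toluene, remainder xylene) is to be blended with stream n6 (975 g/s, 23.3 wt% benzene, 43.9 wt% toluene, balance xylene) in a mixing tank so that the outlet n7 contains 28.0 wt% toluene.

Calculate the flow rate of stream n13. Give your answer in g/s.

Let n13 be the unknown flow. Total out = 975 + n13.
toluene balance: 428.02 + 0.137·n13 = 0.280·(975 + n13)
(0.137 − 0.280)·n13 = 0.280×975 − 428.02 = -155.02
n13 = -155.02 / -0.143 = 1084.1 g/s

1084 g/s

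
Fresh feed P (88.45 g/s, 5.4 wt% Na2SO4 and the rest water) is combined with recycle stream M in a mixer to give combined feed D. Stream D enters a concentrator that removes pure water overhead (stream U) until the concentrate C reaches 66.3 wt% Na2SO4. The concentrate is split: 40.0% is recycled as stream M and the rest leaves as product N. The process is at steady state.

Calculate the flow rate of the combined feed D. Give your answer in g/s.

93.25 g/s

Overall Na2SO4 balance (none leaves overhead): Na2SO4 in fresh feed = Na2SO4 in product, i.e. 88.45×0.054 = (1−0.400)·C·0.663.
C = 4.7763/(0.663×0.600) = 12.007 g/s.
Recycle M = 0.400×12.007 = 4.8027 g/s.
Combined feed D = 88.45 + 4.8027 = 93.253 g/s.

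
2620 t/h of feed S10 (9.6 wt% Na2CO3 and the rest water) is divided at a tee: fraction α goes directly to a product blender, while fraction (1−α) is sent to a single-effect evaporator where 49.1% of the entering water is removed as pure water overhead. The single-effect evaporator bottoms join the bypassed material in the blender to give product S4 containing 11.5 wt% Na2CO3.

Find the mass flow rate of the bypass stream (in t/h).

All 2620×0.096 = 251.52 t/h of Na2CO3 reaches S4, so S4 = 251.52/0.115 = 2187.1 t/h and vapour = 432.87 t/h.
The evaporator receives (1−α)·2620 of feed at 0.904 water and removes 0.491 of that water:
0.491×0.904×(1−α)×2620 = 432.87
(1−α) = 432.87/1162.9 = 0.3722;  α = 0.6278.
Bypass flow = 0.6278×2620 = 1644.8 t/h.

1645 t/h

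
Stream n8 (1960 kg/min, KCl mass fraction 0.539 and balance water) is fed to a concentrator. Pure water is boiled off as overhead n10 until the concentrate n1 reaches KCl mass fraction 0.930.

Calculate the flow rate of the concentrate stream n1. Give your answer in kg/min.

KCl is conserved: 1960×0.539 = 1056.4 kg/min all reports to the concentrate.
Concentrate = 1056.4/(target fraction) = 1136 kg/min.

1136 kg/min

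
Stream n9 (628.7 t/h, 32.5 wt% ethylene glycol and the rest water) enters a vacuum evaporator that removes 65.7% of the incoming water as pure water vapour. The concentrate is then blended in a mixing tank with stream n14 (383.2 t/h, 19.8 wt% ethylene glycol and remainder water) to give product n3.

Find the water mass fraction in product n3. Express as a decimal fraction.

Vapour removed = 0.657×0.675×628.7 = 278.81 t/h; concentrate = 349.89 t/h.
water reaching the mixer = 145.56 (from concentrate) + 383.2×0.802 = 452.89 t/h.
Product flow = 349.89 + 383.2 = 733.09 t/h; water fraction = 0.618.

0.618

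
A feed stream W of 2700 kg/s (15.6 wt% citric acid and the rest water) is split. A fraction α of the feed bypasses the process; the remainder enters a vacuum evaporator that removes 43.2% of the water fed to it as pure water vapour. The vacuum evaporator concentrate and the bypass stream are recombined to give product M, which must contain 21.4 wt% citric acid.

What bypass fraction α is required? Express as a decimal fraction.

0.257

All 2700×0.156 = 421.2 kg/s of citric acid reaches M, so M = 421.2/0.214 = 1968.2 kg/s and vapour = 731.78 kg/s.
The evaporator receives (1−α)·2700 of feed at 0.844 water and removes 0.432 of that water:
0.432×0.844×(1−α)×2700 = 731.78
(1−α) = 731.78/984.44 = 0.7433;  α = 0.2567.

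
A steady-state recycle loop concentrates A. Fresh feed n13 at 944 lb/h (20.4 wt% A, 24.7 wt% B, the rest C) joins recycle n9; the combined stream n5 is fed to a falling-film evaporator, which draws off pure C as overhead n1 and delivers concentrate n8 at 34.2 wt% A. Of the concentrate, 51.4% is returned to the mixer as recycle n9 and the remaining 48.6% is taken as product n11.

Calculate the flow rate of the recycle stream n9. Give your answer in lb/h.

Overall A balance (none leaves overhead): A in fresh feed = A in product, i.e. 944×0.204 = (1−0.514)·n8·0.342.
n8 = 192.58/(0.342×0.486) = 1158.6 lb/h.
Recycle n9 = 0.514×1158.6 = 595.53 lb/h.

595.5 lb/h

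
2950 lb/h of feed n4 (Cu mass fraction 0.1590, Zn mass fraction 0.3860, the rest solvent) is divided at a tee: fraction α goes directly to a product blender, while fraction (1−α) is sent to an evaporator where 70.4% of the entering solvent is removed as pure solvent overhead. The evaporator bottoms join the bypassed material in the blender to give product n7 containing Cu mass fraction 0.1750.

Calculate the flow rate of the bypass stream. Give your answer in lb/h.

2108 lb/h

All 2950×0.159 = 469.05 lb/h of Cu reaches n7, so n7 = 469.05/0.175 = 2680.3 lb/h and vapour = 269.71 lb/h.
The evaporator receives (1−α)·2950 of feed at 0.455 solvent and removes 0.704 of that solvent:
0.704×0.455×(1−α)×2950 = 269.71
(1−α) = 269.71/944.94 = 0.2854;  α = 0.7146.
Bypass flow = 0.7146×2950 = 2108 lb/h.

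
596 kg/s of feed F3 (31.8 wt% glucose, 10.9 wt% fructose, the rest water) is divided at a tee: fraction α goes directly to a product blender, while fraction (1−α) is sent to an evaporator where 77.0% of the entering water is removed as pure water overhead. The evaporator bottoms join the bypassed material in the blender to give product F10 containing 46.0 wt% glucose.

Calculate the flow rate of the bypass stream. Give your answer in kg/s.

179 kg/s

All 596×0.318 = 189.53 kg/s of glucose reaches F10, so F10 = 189.53/0.460 = 412.02 kg/s and vapour = 183.98 kg/s.
The evaporator receives (1−α)·596 of feed at 0.573 water and removes 0.770 of that water:
0.770×0.573×(1−α)×596 = 183.98
(1−α) = 183.98/262.96 = 0.6997;  α = 0.3003.
Bypass flow = 0.3003×596 = 179 kg/s.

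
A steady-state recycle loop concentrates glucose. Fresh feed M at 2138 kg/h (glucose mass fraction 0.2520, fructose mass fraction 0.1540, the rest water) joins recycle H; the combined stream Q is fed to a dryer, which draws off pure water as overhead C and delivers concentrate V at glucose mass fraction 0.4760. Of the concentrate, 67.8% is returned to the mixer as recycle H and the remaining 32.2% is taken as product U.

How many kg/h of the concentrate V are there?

Overall glucose balance (none leaves overhead): glucose in fresh feed = glucose in product, i.e. 2138×0.252 = (1−0.678)·V·0.476.
V = 538.78/(0.476×0.322) = 3515.2 kg/h.

3515 kg/h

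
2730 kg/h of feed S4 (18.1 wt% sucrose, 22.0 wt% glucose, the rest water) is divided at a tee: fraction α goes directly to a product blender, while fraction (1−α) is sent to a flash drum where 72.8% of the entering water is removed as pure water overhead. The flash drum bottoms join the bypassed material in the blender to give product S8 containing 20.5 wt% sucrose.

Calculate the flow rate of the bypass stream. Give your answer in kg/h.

1997 kg/h

All 2730×0.181 = 494.13 kg/h of sucrose reaches S8, so S8 = 494.13/0.205 = 2410.4 kg/h and vapour = 319.61 kg/h.
The evaporator receives (1−α)·2730 of feed at 0.599 water and removes 0.728 of that water:
0.728×0.599×(1−α)×2730 = 319.61
(1−α) = 319.61/1190.5 = 0.2685;  α = 0.7315.
Bypass flow = 0.7315×2730 = 1997.1 kg/h.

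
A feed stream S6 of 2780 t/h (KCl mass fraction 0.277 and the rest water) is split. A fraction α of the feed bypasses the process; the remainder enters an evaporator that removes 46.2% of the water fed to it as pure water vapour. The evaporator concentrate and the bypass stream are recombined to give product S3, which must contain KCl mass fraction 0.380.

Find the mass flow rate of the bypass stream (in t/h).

All 2780×0.277 = 770.06 t/h of KCl reaches S3, so S3 = 770.06/0.380 = 2026.5 t/h and vapour = 753.53 t/h.
The evaporator receives (1−α)·2780 of feed at 0.723 water and removes 0.462 of that water:
0.462×0.723×(1−α)×2780 = 753.53
(1−α) = 753.53/928.59 = 0.8115;  α = 0.1885.
Bypass flow = 0.1885×2780 = 524.11 t/h.

524.1 t/h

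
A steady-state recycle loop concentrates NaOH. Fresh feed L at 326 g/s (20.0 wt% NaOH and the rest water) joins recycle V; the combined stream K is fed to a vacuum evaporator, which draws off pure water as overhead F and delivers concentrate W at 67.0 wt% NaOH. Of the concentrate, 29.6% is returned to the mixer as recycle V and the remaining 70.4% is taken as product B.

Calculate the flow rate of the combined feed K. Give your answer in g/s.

Overall NaOH balance (none leaves overhead): NaOH in fresh feed = NaOH in product, i.e. 326×0.200 = (1−0.296)·W·0.670.
W = 65.2/(0.670×0.704) = 138.23 g/s.
Recycle V = 0.296×138.23 = 40.916 g/s.
Combined feed K = 326 + 40.916 = 366.92 g/s.

366.9 g/s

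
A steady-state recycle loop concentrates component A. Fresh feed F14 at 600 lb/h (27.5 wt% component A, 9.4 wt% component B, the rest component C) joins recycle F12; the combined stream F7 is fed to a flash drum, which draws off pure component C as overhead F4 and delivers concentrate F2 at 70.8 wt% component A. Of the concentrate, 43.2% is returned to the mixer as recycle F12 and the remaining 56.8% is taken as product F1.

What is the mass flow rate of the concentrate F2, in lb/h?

410.3 lb/h

Overall component A balance (none leaves overhead): component A in fresh feed = component A in product, i.e. 600×0.275 = (1−0.432)·F2·0.708.
F2 = 165/(0.708×0.568) = 410.3 lb/h.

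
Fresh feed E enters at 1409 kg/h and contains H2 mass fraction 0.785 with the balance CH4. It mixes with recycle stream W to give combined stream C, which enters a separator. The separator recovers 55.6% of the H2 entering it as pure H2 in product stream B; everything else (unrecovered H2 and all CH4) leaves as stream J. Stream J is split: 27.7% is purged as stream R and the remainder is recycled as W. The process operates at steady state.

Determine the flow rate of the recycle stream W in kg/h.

1314 kg/h

CH4 enters only via E and leaves only via the purge: 1409×0.215 = 0.277×(CH4 in J), and the separator passes all CH4, so CH4 in C = CH4 in J = 1093.6 kg/h.
H2 in C: m_A = 1409×0.785 + (1−0.277)·(1−0.556)·m_A, so m_A = 1106.1/0.6790 = 1629 kg/h.
J = (1−0.556)×1629 + 1093.6 = 1816.9 kg/h.
Recycle W = (1−0.277)×1816.9 = 1313.6 kg/h.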